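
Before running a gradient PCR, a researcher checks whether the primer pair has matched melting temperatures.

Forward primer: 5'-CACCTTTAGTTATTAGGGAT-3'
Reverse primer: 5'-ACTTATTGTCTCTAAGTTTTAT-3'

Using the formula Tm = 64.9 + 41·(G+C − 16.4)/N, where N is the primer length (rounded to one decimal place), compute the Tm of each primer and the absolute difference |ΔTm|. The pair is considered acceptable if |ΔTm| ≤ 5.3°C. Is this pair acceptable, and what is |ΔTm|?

|ΔTm| = 1.9°C; the pair is acceptable.

Forward: G+C = 7, N = 20 → Tm = 64.9 + 41·(7 − 16.4)/20 = 45.6°C.
Reverse: G+C = 5, N = 22 → Tm = 64.9 + 41·(5 − 16.4)/22 = 43.7°C.
|ΔTm| = |45.6 − 43.7| = 1.9°C, ≤ 5.3°C.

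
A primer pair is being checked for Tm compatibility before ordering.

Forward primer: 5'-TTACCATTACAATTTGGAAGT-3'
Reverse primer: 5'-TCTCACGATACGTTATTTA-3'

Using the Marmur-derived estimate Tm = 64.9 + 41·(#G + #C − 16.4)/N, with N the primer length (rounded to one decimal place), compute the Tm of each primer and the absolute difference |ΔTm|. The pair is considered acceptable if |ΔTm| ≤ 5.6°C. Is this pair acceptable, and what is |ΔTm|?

Forward: G+C = 6, N = 21 → Tm = 64.9 + 41·(6 − 16.4)/21 = 44.6°C.
Reverse: G+C = 6, N = 19 → Tm = 64.9 + 41·(6 − 16.4)/19 = 42.5°C.
|ΔTm| = |44.6 − 42.5| = 2.1°C, ≤ 5.6°C.

|ΔTm| = 2.1°C; the pair is acceptable.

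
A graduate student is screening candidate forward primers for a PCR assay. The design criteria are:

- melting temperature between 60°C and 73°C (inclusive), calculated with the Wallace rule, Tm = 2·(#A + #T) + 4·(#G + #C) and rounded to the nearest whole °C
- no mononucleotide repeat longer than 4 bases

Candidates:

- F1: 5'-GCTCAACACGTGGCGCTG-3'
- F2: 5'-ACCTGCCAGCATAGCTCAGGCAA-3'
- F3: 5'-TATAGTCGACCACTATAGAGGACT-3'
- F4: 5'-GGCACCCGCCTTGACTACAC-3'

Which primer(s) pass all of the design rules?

F1 (18 nt, A=3 T=3 G=6 C=6): Tm = 2·6 + 4·12 = 60°C ✓; longest run = 2 ✓ — passes.
F2 (23 nt, A=7 T=3 G=5 C=8): Tm = 2·10 + 4·13 = 72°C ✓; longest run = 2 ✓ — passes.
F3 (24 nt, A=8 T=6 G=5 C=5): Tm = 2·14 + 4·10 = 68°C ✓; longest run = 2 ✓ — passes.
F4 (20 nt, A=4 T=3 G=4 C=9): Tm = 2·7 + 4·13 = 66°C ✓; longest run = 3 ✓ — passes.

F1, F2, F3 and F4.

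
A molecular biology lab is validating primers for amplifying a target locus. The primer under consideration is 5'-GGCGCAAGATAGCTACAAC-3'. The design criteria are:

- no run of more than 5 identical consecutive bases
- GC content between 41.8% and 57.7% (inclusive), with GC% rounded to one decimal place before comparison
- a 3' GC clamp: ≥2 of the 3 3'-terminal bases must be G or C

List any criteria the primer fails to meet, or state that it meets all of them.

Base counts: A=7, T=2, G=5, C=5 (length 19).
homopolymer run: longest run = 2 ✓
GC content: GC 10/19 = 52.6% ✓
GC clamp: 3' end AAC has 1 G/C, need ≥2 ✗

Fails: GC clamp.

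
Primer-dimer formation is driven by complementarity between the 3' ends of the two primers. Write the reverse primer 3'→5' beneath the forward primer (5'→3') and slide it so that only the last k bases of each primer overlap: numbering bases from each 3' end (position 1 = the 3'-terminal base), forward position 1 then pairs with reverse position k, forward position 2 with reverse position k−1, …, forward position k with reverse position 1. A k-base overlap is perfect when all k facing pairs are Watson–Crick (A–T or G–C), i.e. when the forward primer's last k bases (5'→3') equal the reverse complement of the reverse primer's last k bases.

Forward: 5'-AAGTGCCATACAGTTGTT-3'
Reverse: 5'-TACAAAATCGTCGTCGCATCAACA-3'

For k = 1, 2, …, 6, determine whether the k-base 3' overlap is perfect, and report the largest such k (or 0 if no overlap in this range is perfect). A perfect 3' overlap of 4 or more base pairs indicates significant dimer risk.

Longest perfect overlap: 4 complementary base pairs; significant dimer risk (threshold 4).

Last 6 bases (5'→3') — forward …GTTGTT, reverse …TCAACA.
Reverse complement of the reverse primer's last 6 bases: TGTTGA; its first k bases are the reverse complement of the reverse primer's last k bases, so a perfect k-base overlap needs the forward primer's last k bases to equal them.
Comparing (forward last k vs required): k=1: T vs T ✓; k=2: TT vs TG ✗; k=3: GTT vs TGT ✗; k=4: TGTT vs TGTT ✓; k=5: TTGTT vs TGTTG ✗; k=6: GTTGTT vs TGTTGA ✗.
Perfect overlaps at k = 1, 4; the largest is 4.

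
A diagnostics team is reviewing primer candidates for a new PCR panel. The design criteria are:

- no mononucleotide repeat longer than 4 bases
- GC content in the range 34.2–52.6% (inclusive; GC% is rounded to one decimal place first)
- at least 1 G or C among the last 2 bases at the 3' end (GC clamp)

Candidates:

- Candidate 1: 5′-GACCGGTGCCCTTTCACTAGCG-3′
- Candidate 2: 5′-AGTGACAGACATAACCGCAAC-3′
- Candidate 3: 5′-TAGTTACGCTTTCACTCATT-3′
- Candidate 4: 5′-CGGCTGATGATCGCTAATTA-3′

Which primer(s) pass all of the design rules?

Candidate 1 (22 nt, A=3 T=5 G=6 C=8): longest run = 3 ✓; GC 14/22 = 63.6%, outside 34.2–52.6% ✗; 3' end CG has 2 G/C ✓ — fails.
Candidate 2 (21 nt, A=9 T=2 G=4 C=6): longest run = 2 ✓; GC 10/21 = 47.6% ✓; 3' end AC has 1 G/C ✓ — passes.
Candidate 3 (20 nt, A=4 T=9 G=2 C=5): longest run = 3 ✓; GC 7/20 = 35.0% ✓; 3' end TT has 0 G/C, need ≥1 ✗ — fails.
Candidate 4 (20 nt, A=5 T=6 G=5 C=4): longest run = 2 ✓; GC 9/20 = 45.0% ✓; 3' end TA has 0 G/C, need ≥1 ✗ — fails.

Candidate 2 only.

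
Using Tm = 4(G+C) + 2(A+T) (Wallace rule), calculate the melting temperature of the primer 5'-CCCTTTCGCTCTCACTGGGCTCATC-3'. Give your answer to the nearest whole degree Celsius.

Base counts: A=2, T=8, G=4, C=11 (length 25).
Tm = 2·(2+8) + 4·(4+11) = 2·10 + 4·15 = 20 + 60 = 80°C.

80°C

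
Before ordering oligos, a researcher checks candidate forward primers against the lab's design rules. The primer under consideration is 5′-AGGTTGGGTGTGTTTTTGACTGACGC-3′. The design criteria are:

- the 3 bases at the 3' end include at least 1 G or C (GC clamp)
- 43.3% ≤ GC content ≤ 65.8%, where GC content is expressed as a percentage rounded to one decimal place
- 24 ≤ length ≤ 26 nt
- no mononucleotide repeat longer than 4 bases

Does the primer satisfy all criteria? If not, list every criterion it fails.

Fails: homopolymer run.

Base counts: A=3, T=10, G=10, C=3 (length 26).
GC clamp: 3' end CGC has 3 G/C ✓
GC content: GC 13/26 = 50.0% ✓
length: length 26 ✓
homopolymer run: longest run = 5, exceeds 4 ✗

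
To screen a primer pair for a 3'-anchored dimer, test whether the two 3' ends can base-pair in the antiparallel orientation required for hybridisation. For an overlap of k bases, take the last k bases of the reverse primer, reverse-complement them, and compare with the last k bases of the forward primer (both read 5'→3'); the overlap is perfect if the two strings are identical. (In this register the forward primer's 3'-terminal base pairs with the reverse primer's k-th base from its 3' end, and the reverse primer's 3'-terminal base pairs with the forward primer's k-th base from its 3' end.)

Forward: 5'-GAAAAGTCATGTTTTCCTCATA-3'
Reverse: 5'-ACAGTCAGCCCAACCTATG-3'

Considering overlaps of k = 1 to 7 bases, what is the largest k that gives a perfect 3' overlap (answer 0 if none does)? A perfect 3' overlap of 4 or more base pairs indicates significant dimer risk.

Last 7 bases (5'→3') — forward …CCTCATA, reverse …ACCTATG.
Reverse complement of the reverse primer's last 7 bases: CATAGGT; its first k bases are the reverse complement of the reverse primer's last k bases, so a perfect k-base overlap needs the forward primer's last k bases to equal them.
Comparing (forward last k vs required): k=1: A vs C ✗; k=2: TA vs CA ✗; k=3: ATA vs CAT ✗; k=4: CATA vs CATA ✓; k=5: TCATA vs CATAG ✗; k=6: CTCATA vs CATAGG ✗; k=7: CCTCATA vs CATAGGT ✗.
Only k = 4 is perfect, so the longest perfect 3' overlap is 4.

Longest perfect overlap: 4 complementary base pairs; significant dimer risk (threshold 4).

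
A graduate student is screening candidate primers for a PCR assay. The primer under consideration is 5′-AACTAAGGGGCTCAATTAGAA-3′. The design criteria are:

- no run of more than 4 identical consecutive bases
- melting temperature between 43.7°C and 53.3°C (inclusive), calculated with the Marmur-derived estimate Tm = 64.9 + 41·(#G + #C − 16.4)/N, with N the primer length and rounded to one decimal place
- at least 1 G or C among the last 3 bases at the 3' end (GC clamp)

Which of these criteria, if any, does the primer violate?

Base counts: A=9, T=4, G=5, C=3 (length 21).
homopolymer run: longest run = 4 ✓
Tm: Tm = 64.9 + 41·(8 − 16.4)/21 = 48.5°C ✓
GC clamp: 3' end GAA has 1 G/C ✓

Meets all criteria.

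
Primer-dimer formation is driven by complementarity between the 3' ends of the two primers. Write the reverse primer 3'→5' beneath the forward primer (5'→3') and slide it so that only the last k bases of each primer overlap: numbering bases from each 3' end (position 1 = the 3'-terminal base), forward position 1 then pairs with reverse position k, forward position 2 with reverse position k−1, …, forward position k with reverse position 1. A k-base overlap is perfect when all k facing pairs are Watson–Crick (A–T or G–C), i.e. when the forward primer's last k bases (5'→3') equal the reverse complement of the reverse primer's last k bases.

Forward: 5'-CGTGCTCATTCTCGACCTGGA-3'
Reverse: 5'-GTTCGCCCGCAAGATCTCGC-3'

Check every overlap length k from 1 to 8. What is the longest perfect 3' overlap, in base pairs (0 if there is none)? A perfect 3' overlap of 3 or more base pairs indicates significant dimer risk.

Longest perfect overlap: 0 complementary base pairs; below the dimer-risk threshold (threshold 3).

Last 8 bases (5'→3') — forward …GACCTGGA, reverse …GATCTCGC.
Reverse complement of the reverse primer's last 8 bases: GCGAGATC; its first k bases are the reverse complement of the reverse primer's last k bases, so a perfect k-base overlap needs the forward primer's last k bases to equal them.
Comparing (forward last k vs required): k=1: A vs G ✗; k=2: GA vs GC ✗; k=3: GGA vs GCG ✗; k=4: TGGA vs GCGA ✗; k=5: CTGGA vs GCGAG ✗; k=6: CCTGGA vs GCGAGA ✗; k=7: ACCTGGA vs GCGAGAT ✗; k=8: GACCTGGA vs GCGAGATC ✗.
No overlap length from 1 to 8 is perfect, so the longest perfect 3' overlap is 0.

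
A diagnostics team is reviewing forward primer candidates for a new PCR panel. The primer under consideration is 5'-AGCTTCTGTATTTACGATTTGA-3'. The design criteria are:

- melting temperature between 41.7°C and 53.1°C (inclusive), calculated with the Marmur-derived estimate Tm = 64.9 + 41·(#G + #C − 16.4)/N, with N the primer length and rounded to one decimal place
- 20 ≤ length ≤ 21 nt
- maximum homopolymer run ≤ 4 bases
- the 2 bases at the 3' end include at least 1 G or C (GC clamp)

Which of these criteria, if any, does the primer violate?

Base counts: A=5, T=10, G=4, C=3 (length 22).
Tm: Tm = 64.9 + 41·(7 − 16.4)/22 = 47.4°C ✓
length: length 22, outside 20–21 ✗
homopolymer run: longest run = 3 ✓
GC clamp: 3' end GA has 1 G/C ✓

Fails: length.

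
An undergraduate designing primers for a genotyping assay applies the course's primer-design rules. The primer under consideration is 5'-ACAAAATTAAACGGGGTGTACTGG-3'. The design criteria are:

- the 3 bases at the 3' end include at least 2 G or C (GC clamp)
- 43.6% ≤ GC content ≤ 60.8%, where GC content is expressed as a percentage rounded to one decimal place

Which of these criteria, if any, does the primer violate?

Base counts: A=9, T=5, G=7, C=3 (length 24).
GC clamp: 3' end TGG has 2 G/C ✓
GC content: GC 10/24 = 41.7%, outside 43.6–60.8% ✗

Fails: GC content.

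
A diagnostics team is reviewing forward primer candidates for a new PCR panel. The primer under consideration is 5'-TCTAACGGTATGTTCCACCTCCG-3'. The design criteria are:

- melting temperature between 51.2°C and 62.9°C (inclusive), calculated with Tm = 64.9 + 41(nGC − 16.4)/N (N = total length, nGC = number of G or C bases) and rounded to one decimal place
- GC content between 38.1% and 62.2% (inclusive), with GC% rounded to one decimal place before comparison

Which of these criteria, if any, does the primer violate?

Base counts: A=4, T=7, G=4, C=8 (length 23).
Tm: Tm = 64.9 + 41·(12 − 16.4)/23 = 57.1°C ✓
GC content: GC 12/23 = 52.2% ✓

Meets all criteria.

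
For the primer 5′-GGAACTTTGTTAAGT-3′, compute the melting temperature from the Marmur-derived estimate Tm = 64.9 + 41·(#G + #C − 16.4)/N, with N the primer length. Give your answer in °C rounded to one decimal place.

33.7°C

Base counts: A=4, T=6, G=4, C=1; G+C = 5, N = 15.
Tm = 64.9 + 41·(5 − 16.4)/15 = 64.9 + -467.40/15 = 33.7°C.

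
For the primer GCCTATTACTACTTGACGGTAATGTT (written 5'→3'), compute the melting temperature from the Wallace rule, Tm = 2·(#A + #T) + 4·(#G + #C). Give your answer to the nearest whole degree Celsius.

Base counts: A=6, T=10, G=5, C=5 (length 26).
Tm = 2·(6+10) + 4·(5+5) = 2·16 + 4·10 = 32 + 40 = 72°C.

72°C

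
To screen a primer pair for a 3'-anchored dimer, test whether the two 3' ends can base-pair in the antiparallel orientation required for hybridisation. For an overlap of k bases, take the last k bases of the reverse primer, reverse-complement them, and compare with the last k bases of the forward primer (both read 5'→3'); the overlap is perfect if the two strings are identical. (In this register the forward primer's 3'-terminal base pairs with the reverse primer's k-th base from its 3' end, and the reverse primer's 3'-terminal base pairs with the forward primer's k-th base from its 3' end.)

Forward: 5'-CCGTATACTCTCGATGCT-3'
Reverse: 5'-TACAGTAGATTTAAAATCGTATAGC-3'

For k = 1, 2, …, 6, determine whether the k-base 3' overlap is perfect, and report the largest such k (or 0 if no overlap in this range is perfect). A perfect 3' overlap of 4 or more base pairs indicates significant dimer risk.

Longest perfect overlap: 3 complementary base pairs; below the dimer-risk threshold (threshold 4).

Last 6 bases (5'→3') — forward …GATGCT, reverse …TATAGC.
Reverse complement of the reverse primer's last 6 bases: GCTATA; its first k bases are the reverse complement of the reverse primer's last k bases, so a perfect k-base overlap needs the forward primer's last k bases to equal them.
Comparing (forward last k vs required): k=1: T vs G ✗; k=2: CT vs GC ✗; k=3: GCT vs GCT ✓; k=4: TGCT vs GCTA ✗; k=5: ATGCT vs GCTAT ✗; k=6: GATGCT vs GCTATA ✗.
Only k = 3 is perfect, so the longest perfect 3' overlap is 3.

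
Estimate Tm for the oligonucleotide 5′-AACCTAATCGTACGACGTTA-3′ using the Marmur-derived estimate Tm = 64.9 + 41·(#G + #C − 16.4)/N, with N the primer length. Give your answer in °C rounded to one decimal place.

Base counts: A=7, T=5, G=3, C=5; G+C = 8, N = 20.
Tm = 64.9 + 41·(8 − 16.4)/20 = 64.9 + -344.40/20 = 47.7°C.

47.7°C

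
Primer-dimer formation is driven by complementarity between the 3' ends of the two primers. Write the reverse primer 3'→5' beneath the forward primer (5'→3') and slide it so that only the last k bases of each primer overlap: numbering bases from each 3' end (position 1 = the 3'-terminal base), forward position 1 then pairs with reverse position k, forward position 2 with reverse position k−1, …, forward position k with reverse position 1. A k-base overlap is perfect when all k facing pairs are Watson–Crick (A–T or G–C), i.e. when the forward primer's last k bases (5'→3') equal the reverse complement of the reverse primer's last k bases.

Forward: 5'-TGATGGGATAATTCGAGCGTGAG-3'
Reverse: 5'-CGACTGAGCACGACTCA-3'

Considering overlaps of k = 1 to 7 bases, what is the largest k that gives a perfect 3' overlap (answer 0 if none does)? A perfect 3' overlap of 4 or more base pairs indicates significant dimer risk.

Longest perfect overlap: 4 complementary base pairs; significant dimer risk (threshold 4).

Last 7 bases (5'→3') — forward …GCGTGAG, reverse …CGACTCA.
Reverse complement of the reverse primer's last 7 bases: TGAGTCG; its first k bases are the reverse complement of the reverse primer's last k bases, so a perfect k-base overlap needs the forward primer's last k bases to equal them.
Comparing (forward last k vs required): k=1: G vs T ✗; k=2: AG vs TG ✗; k=3: GAG vs TGA ✗; k=4: TGAG vs TGAG ✓; k=5: GTGAG vs TGAGT ✗; k=6: CGTGAG vs TGAGTC ✗; k=7: GCGTGAG vs TGAGTCG ✗.
Only k = 4 is perfect, so the longest perfect 3' overlap is 4.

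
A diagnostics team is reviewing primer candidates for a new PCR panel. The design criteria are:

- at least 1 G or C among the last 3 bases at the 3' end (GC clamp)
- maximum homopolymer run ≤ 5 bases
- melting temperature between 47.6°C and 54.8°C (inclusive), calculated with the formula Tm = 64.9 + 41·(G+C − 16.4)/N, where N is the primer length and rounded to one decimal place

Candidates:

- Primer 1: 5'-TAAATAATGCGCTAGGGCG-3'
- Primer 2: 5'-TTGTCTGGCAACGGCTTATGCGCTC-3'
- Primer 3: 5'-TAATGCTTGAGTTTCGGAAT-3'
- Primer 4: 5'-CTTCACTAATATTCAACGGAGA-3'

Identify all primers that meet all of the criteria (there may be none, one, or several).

Primer 1 (19 nt, A=6 T=4 G=6 C=3): 3' end GCG has 3 G/C ✓; longest run = 3 ✓; Tm = 64.9 + 41·(9 − 16.4)/19 = 48.9°C ✓ — passes.
Primer 2 (25 nt, A=3 T=8 G=7 C=7): 3' end CTC has 2 G/C ✓; longest run = 2 ✓; Tm = 64.9 + 41·(14 − 16.4)/25 = 61.0°C, outside 47.6–54.8°C ✗ — fails.
Primer 3 (20 nt, A=5 T=8 G=5 C=2): 3' end AAT has 0 G/C, need ≥1 ✗; longest run = 3 ✓; Tm = 64.9 + 41·(7 − 16.4)/20 = 45.6°C, outside 47.6–54.8°C ✗ — fails.
Primer 4 (22 nt, A=8 T=6 G=3 C=5): 3' end AGA has 1 G/C ✓; longest run = 2 ✓; Tm = 64.9 + 41·(8 − 16.4)/22 = 49.2°C ✓ — passes.

Primer 1 and Primer 4.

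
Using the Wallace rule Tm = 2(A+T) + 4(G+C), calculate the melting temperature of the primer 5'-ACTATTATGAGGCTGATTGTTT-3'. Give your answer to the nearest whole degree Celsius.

Base counts: A=5, T=10, G=5, C=2 (length 22).
Tm = 2·(5+10) + 4·(5+2) = 2·15 + 4·7 = 30 + 28 = 58°C.

58°C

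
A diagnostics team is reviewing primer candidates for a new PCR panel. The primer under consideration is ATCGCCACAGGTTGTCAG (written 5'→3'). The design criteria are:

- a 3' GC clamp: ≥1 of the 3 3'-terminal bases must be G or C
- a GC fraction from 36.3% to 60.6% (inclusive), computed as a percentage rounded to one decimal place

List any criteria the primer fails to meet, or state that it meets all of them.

Base counts: A=4, T=4, G=5, C=5 (length 18).
GC clamp: 3' end CAG has 2 G/C ✓
GC content: GC 10/18 = 55.6% ✓

Meets all criteria.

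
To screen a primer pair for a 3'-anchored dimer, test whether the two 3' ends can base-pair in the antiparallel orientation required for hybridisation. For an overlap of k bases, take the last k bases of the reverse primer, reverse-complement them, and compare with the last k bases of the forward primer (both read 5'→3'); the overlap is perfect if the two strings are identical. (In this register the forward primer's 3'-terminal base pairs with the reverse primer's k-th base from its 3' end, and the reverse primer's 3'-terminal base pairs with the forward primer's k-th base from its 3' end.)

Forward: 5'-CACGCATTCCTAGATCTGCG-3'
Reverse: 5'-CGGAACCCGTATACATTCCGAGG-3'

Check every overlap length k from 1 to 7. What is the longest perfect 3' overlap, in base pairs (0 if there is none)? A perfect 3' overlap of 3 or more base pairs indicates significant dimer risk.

Last 7 bases (5'→3') — forward …ATCTGCG, reverse …TCCGAGG.
Reverse complement of the reverse primer's last 7 bases: CCTCGGA; its first k bases are the reverse complement of the reverse primer's last k bases, so a perfect k-base overlap needs the forward primer's last k bases to equal them.
Comparing (forward last k vs required): k=1: G vs C ✗; k=2: CG vs CC ✗; k=3: GCG vs CCT ✗; k=4: TGCG vs CCTC ✗; k=5: CTGCG vs CCTCG ✗; k=6: TCTGCG vs CCTCGG ✗; k=7: ATCTGCG vs CCTCGGA ✗.
No overlap length from 1 to 7 is perfect, so the longest perfect 3' overlap is 0.

Longest perfect overlap: 0 complementary base pairs; below the dimer-risk threshold (threshold 3).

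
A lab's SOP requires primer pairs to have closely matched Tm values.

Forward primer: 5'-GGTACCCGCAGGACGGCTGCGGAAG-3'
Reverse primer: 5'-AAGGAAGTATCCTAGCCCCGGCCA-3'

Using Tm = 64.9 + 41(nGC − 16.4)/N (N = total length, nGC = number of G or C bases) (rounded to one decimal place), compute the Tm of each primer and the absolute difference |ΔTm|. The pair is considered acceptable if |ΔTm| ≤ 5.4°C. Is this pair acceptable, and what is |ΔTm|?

Forward: G+C = 18, N = 25 → Tm = 64.9 + 41·(18 − 16.4)/25 = 67.5°C.
Reverse: G+C = 14, N = 24 → Tm = 64.9 + 41·(14 − 16.4)/24 = 60.8°C.
|ΔTm| = |67.5 − 60.8| = 6.7°C, > 5.4°C.

|ΔTm| = 6.7°C; the pair is not acceptable.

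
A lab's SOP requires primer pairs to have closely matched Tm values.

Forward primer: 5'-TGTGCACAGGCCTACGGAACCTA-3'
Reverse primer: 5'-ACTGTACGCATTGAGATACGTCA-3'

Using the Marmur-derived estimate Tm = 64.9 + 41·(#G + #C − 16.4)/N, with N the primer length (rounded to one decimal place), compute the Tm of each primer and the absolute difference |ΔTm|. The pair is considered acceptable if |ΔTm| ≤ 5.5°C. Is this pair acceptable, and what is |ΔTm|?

Forward: G+C = 13, N = 23 → Tm = 64.9 + 41·(13 − 16.4)/23 = 58.8°C.
Reverse: G+C = 10, N = 23 → Tm = 64.9 + 41·(10 − 16.4)/23 = 53.5°C.
|ΔTm| = |58.8 − 53.5| = 5.3°C, ≤ 5.5°C.

|ΔTm| = 5.3°C; the pair is acceptable.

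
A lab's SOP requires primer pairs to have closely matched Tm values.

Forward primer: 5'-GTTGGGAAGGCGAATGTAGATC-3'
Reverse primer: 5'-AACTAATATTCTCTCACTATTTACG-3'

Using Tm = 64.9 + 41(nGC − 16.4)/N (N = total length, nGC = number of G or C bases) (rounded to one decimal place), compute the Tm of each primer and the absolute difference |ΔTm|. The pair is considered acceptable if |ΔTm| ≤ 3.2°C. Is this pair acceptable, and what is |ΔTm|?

|ΔTm| = 5.3°C; the pair is not acceptable.

Forward: G+C = 11, N = 22 → Tm = 64.9 + 41·(11 − 16.4)/22 = 54.8°C.
Reverse: G+C = 7, N = 25 → Tm = 64.9 + 41·(7 − 16.4)/25 = 49.5°C.
|ΔTm| = |54.8 − 49.5| = 5.3°C, > 3.2°C.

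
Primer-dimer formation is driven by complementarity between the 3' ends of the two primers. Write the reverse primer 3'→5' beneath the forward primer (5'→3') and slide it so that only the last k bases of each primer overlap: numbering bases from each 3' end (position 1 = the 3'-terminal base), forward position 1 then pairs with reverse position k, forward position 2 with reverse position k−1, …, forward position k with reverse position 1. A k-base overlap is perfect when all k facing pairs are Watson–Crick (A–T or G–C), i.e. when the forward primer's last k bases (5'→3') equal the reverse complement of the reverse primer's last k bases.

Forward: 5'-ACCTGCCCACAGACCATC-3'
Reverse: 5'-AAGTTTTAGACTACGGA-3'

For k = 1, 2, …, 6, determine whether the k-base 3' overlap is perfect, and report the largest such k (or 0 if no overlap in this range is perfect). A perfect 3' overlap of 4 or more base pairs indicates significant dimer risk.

Longest perfect overlap: 2 complementary base pairs; below the dimer-risk threshold (threshold 4).

Last 6 bases (5'→3') — forward …ACCATC, reverse …TACGGA.
Reverse complement of the reverse primer's last 6 bases: TCCGTA; its first k bases are the reverse complement of the reverse primer's last k bases, so a perfect k-base overlap needs the forward primer's last k bases to equal them.
Comparing (forward last k vs required): k=1: C vs T ✗; k=2: TC vs TC ✓; k=3: ATC vs TCC ✗; k=4: CATC vs TCCG ✗; k=5: CCATC vs TCCGT ✗; k=6: ACCATC vs TCCGTA ✗.
Only k = 2 is perfect, so the longest perfect 3' overlap is 2.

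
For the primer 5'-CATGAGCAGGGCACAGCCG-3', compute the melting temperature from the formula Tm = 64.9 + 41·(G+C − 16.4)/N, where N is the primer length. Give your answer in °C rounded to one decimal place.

57.6°C

Base counts: A=5, T=1, G=7, C=6; G+C = 13, N = 19.
Tm = 64.9 + 41·(13 − 16.4)/19 = 64.9 + -139.40/19 = 57.6°C.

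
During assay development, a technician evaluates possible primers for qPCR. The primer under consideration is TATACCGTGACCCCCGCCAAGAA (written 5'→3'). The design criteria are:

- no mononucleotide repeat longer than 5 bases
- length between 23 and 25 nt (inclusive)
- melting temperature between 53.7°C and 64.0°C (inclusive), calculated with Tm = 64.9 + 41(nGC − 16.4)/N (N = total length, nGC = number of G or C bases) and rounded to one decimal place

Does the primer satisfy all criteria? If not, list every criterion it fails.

Base counts: A=7, T=3, G=4, C=9 (length 23).
homopolymer run: longest run = 5 ✓
length: length 23 ✓
Tm: Tm = 64.9 + 41·(13 − 16.4)/23 = 58.8°C ✓

Meets all criteria.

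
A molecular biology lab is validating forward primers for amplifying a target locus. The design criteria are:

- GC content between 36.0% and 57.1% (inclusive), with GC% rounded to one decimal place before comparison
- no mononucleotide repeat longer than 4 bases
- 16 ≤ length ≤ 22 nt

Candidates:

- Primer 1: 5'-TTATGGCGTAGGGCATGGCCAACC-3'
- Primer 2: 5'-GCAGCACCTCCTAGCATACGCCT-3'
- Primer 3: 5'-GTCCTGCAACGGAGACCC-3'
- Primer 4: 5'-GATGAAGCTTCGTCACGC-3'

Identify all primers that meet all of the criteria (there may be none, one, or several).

Primer 1 (24 nt, A=5 T=5 G=8 C=6): GC 14/24 = 58.3%, outside 36.0–57.1% ✗; longest run = 3 ✓; length 24, outside 16–22 ✗ — fails.
Primer 2 (23 nt, A=5 T=4 G=4 C=10): GC 14/23 = 60.9%, outside 36.0–57.1% ✗; longest run = 2 ✓; length 23, outside 16–22 ✗ — fails.
Primer 3 (18 nt, A=4 T=2 G=5 C=7): GC 12/18 = 66.7%, outside 36.0–57.1% ✗; longest run = 3 ✓; length 18 ✓ — fails.
Primer 4 (18 nt, A=4 T=4 G=5 C=5): GC 10/18 = 55.6% ✓; longest run = 2 ✓; length 18 ✓ — passes.

Primer 4 only.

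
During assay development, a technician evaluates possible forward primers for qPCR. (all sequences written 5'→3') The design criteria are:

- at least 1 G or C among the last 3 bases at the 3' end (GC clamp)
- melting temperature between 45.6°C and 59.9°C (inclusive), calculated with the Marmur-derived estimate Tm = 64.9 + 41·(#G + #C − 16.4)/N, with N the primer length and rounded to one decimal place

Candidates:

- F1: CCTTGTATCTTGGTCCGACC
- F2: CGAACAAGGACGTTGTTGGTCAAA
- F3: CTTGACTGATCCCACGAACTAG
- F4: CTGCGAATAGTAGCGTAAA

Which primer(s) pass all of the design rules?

F1 and F3.

F1 (20 nt, A=2 T=7 G=4 C=7): 3' end ACC has 2 G/C ✓; Tm = 64.9 + 41·(11 − 16.4)/20 = 53.8°C ✓ — passes.
F2 (24 nt, A=8 T=5 G=7 C=4): 3' end AAA has 0 G/C, need ≥1 ✗; Tm = 64.9 + 41·(11 − 16.4)/24 = 55.7°C ✓ — fails.
F3 (22 nt, A=6 T=5 G=4 C=7): 3' end TAG has 1 G/C ✓; Tm = 64.9 + 41·(11 − 16.4)/22 = 54.8°C ✓ — passes.
F4 (19 nt, A=7 T=4 G=5 C=3): 3' end AAA has 0 G/C, need ≥1 ✗; Tm = 64.9 + 41·(8 − 16.4)/19 = 46.8°C ✓ — fails.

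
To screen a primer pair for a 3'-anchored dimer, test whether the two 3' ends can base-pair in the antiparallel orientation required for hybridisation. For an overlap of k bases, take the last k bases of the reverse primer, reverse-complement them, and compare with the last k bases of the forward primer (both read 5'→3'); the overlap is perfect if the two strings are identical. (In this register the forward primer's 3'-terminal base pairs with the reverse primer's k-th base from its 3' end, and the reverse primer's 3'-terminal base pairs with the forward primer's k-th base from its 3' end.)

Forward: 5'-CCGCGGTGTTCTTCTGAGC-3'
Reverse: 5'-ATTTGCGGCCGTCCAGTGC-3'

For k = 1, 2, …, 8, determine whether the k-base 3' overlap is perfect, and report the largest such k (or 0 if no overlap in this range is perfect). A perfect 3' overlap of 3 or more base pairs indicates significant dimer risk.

Last 8 bases (5'→3') — forward …TTCTGAGC, reverse …TCCAGTGC.
Reverse complement of the reverse primer's last 8 bases: GCACTGGA; its first k bases are the reverse complement of the reverse primer's last k bases, so a perfect k-base overlap needs the forward primer's last k bases to equal them.
Comparing (forward last k vs required): k=1: C vs G ✗; k=2: GC vs GC ✓; k=3: AGC vs GCA ✗; k=4: GAGC vs GCAC ✗; k=5: TGAGC vs GCACT ✗; k=6: CTGAGC vs GCACTG ✗; k=7: TCTGAGC vs GCACTGG ✗; k=8: TTCTGAGC vs GCACTGGA ✗.
Only k = 2 is perfect, so the longest perfect 3' overlap is 2.

Longest perfect overlap: 2 complementary base pairs; below the dimer-risk threshold (threshold 3).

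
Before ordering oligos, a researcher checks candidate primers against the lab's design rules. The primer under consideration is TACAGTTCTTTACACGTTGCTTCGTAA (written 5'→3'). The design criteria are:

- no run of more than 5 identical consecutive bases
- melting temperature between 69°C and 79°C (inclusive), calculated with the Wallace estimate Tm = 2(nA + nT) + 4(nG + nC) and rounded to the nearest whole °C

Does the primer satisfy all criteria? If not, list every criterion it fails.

Base counts: A=6, T=11, G=4, C=6 (length 27).
homopolymer run: longest run = 3 ✓
Tm: Tm = 2·17 + 4·10 = 74°C ✓

Meets all criteria.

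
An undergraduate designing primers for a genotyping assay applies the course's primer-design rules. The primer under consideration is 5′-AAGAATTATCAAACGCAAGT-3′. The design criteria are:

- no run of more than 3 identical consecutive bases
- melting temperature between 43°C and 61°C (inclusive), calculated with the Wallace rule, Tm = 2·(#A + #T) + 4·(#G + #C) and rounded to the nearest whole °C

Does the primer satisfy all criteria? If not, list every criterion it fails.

Meets all criteria.

Base counts: A=10, T=4, G=3, C=3 (length 20).
homopolymer run: longest run = 3 ✓
Tm: Tm = 2·14 + 4·6 = 52°C ✓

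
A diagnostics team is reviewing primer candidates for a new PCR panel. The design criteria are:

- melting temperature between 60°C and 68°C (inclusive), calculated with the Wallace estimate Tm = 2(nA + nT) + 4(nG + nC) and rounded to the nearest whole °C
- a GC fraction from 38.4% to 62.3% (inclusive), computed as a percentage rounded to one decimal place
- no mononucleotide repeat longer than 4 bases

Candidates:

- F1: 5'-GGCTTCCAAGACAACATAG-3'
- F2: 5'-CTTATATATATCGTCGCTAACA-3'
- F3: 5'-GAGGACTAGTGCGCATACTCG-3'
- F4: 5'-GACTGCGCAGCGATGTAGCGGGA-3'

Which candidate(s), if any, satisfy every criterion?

F1 (19 nt, A=7 T=3 G=4 C=5): Tm = 2·10 + 4·9 = 56°C, outside 60–68°C ✗; GC 9/19 = 47.4% ✓; longest run = 2 ✓ — fails.
F2 (22 nt, A=7 T=8 G=2 C=5): Tm = 2·15 + 4·7 = 58°C, outside 60–68°C ✗; GC 7/22 = 31.8%, outside 38.4–62.3% ✗; longest run = 2 ✓ — fails.
F3 (21 nt, A=5 T=4 G=7 C=5): Tm = 2·9 + 4·12 = 66°C ✓; GC 12/21 = 57.1% ✓; longest run = 2 ✓ — passes.
F4 (23 nt, A=5 T=3 G=10 C=5): Tm = 2·8 + 4·15 = 76°C, outside 60–68°C ✗; GC 15/23 = 65.2%, outside 38.4–62.3% ✗; longest run = 3 ✓ — fails.

F3 only.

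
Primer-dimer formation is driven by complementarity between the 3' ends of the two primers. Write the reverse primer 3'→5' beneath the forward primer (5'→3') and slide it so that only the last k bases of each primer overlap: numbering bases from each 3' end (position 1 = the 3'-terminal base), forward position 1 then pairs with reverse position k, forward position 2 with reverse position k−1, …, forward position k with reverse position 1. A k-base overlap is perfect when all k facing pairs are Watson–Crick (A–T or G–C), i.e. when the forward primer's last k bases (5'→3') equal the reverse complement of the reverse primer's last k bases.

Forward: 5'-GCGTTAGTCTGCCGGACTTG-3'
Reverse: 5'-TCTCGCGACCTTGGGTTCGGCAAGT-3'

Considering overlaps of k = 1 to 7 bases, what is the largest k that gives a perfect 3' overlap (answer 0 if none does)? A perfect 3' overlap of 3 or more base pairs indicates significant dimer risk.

Longest perfect overlap: 5 complementary base pairs; significant dimer risk (threshold 3).

Last 7 bases (5'→3') — forward …GGACTTG, reverse …GGCAAGT.
Reverse complement of the reverse primer's last 7 bases: ACTTGCC; its first k bases are the reverse complement of the reverse primer's last k bases, so a perfect k-base overlap needs the forward primer's last k bases to equal them.
Comparing (forward last k vs required): k=1: G vs A ✗; k=2: TG vs AC ✗; k=3: TTG vs ACT ✗; k=4: CTTG vs ACTT ✗; k=5: ACTTG vs ACTTG ✓; k=6: GACTTG vs ACTTGC ✗; k=7: GGACTTG vs ACTTGCC ✗.
Only k = 5 is perfect, so the longest perfect 3' overlap is 5.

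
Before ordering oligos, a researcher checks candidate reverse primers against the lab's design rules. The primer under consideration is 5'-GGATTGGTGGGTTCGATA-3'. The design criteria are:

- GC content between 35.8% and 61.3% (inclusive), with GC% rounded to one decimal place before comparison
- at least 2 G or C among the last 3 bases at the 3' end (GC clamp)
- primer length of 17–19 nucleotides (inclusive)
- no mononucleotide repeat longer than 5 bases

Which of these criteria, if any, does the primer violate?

Fails: GC clamp.

Base counts: A=3, T=6, G=8, C=1 (length 18).
GC content: GC 9/18 = 50.0% ✓
GC clamp: 3' end ATA has 0 G/C, need ≥2 ✗
length: length 18 ✓
homopolymer run: longest run = 3 ✓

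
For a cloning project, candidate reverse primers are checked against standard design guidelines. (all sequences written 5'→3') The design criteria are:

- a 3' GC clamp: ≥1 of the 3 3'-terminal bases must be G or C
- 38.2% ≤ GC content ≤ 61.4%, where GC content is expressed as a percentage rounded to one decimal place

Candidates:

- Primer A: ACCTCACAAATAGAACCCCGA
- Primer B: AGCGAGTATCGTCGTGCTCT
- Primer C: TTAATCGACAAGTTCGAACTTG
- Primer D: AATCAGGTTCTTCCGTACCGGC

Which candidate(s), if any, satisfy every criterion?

Primer A, Primer B and Primer D.

Primer A (21 nt, A=9 T=2 G=2 C=8): 3' end CGA has 2 G/C ✓; GC 10/21 = 47.6% ✓ — passes.
Primer B (20 nt, A=3 T=6 G=6 C=5): 3' end TCT has 1 G/C ✓; GC 11/20 = 55.0% ✓ — passes.
Primer C (22 nt, A=7 T=7 G=4 C=4): 3' end TTG has 1 G/C ✓; GC 8/22 = 36.4%, outside 38.2–61.4% ✗ — fails.
Primer D (22 nt, A=4 T=6 G=5 C=7): 3' end GGC has 3 G/C ✓; GC 12/22 = 54.5% ✓ — passes.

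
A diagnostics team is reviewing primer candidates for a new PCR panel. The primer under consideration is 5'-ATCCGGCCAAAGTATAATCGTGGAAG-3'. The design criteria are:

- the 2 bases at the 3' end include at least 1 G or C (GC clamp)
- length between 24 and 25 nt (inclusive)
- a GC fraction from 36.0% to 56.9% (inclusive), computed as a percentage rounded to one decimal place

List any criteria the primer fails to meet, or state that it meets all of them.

Base counts: A=9, T=5, G=7, C=5 (length 26).
GC clamp: 3' end AG has 1 G/C ✓
length: length 26, outside 24–25 ✗
GC content: GC 12/26 = 46.2% ✓

Fails: length.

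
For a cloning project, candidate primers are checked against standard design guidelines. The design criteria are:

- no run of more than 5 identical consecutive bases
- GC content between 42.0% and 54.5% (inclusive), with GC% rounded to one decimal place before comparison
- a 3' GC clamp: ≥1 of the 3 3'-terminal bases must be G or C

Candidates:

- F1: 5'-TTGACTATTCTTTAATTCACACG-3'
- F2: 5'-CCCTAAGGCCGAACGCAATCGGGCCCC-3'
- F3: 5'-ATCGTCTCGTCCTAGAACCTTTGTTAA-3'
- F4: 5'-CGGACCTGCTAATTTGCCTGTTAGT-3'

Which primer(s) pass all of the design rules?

F1 (23 nt, A=6 T=10 G=2 C=5): longest run = 3 ✓; GC 7/23 = 30.4%, outside 42.0–54.5% ✗; 3' end ACG has 2 G/C ✓ — fails.
F2 (27 nt, A=6 T=2 G=7 C=12): longest run = 4 ✓; GC 19/27 = 70.4%, outside 42.0–54.5% ✗; 3' end CCC has 3 G/C ✓ — fails.
F3 (27 nt, A=6 T=10 G=4 C=7): longest run = 3 ✓; GC 11/27 = 40.7%, outside 42.0–54.5% ✗; 3' end TAA has 0 G/C, need ≥1 ✗ — fails.
F4 (25 nt, A=4 T=9 G=6 C=6): longest run = 3 ✓; GC 12/25 = 48.0% ✓; 3' end AGT has 1 G/C ✓ — passes.

F4 only.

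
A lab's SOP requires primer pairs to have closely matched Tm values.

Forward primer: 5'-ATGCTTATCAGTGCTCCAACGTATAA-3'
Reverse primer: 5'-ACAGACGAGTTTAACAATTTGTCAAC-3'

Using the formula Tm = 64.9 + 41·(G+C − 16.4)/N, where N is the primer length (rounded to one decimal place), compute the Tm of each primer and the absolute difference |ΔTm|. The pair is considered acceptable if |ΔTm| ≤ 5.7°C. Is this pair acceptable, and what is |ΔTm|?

|ΔTm| = 1.6°C; the pair is acceptable.

Forward: G+C = 10, N = 26 → Tm = 64.9 + 41·(10 − 16.4)/26 = 54.8°C.
Reverse: G+C = 9, N = 26 → Tm = 64.9 + 41·(9 − 16.4)/26 = 53.2°C.
|ΔTm| = |54.8 − 53.2| = 1.6°C, ≤ 5.7°C.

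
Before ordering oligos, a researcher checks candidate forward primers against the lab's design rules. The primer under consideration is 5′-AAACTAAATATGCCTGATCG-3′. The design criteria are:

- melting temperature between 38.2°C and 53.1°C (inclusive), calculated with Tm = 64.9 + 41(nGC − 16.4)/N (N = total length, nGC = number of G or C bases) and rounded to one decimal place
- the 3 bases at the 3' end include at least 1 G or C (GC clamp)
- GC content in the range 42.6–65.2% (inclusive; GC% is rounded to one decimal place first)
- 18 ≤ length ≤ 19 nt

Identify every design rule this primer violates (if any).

Base counts: A=8, T=5, G=3, C=4 (length 20).
Tm: Tm = 64.9 + 41·(7 − 16.4)/20 = 45.6°C ✓
GC clamp: 3' end TCG has 2 G/C ✓
GC content: GC 7/20 = 35.0%, outside 42.6–65.2% ✗
length: length 20, outside 18–19 ✗

Fails: GC content, length.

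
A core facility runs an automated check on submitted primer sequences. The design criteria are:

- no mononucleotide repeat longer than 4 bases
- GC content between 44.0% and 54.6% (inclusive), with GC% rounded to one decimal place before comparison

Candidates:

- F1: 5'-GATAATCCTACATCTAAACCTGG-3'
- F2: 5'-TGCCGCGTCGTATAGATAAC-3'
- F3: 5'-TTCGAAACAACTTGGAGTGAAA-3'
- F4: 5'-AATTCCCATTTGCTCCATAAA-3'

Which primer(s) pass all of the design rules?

F2 only.

F1 (23 nt, A=8 T=6 G=3 C=6): longest run = 3 ✓; GC 9/23 = 39.1%, outside 44.0–54.6% ✗ — fails.
F2 (20 nt, A=5 T=5 G=5 C=5): longest run = 2 ✓; GC 10/20 = 50.0% ✓ — passes.
F3 (22 nt, A=9 T=5 G=5 C=3): longest run = 3 ✓; GC 8/22 = 36.4%, outside 44.0–54.6% ✗ — fails.
F4 (21 nt, A=7 T=7 G=1 C=6): longest run = 3 ✓; GC 7/21 = 33.3%, outside 44.0–54.6% ✗ — fails.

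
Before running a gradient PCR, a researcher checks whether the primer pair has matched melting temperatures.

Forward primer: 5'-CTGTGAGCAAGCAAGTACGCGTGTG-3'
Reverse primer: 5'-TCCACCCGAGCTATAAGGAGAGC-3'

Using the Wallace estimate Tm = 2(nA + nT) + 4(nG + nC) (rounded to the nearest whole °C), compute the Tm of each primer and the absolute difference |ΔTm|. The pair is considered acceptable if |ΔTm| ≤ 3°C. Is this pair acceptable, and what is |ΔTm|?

Forward: A=6 T=5 G=9 C=5 → Tm = 2·11 + 4·14 = 78°C.
Reverse: A=7 T=3 G=6 C=7 → Tm = 2·10 + 4·13 = 72°C.
|ΔTm| = |78 − 72| = 6°C, > 3°C.

|ΔTm| = 6°C; the pair is not acceptable.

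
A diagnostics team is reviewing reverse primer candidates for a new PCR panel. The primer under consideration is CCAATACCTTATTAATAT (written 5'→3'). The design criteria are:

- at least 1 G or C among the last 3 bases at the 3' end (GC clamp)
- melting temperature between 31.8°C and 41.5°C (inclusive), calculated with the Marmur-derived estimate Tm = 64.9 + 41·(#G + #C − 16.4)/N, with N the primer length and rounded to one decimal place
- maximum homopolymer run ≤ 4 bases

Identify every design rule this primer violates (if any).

Fails: GC clamp.

Base counts: A=7, T=7, G=0, C=4 (length 18).
GC clamp: 3' end TAT has 0 G/C, need ≥1 ✗
Tm: Tm = 64.9 + 41·(4 − 16.4)/18 = 36.7°C ✓
homopolymer run: longest run = 2 ✓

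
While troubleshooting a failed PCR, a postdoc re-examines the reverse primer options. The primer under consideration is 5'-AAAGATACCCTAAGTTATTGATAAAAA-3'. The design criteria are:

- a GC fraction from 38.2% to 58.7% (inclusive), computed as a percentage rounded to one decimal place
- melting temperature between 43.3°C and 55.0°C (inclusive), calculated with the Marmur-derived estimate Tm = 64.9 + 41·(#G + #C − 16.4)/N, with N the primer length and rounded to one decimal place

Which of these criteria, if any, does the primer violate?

Base counts: A=14, T=7, G=3, C=3 (length 27).
GC content: GC 6/27 = 22.2%, outside 38.2–58.7% ✗
Tm: Tm = 64.9 + 41·(6 − 16.4)/27 = 49.1°C ✓

Fails: GC content.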